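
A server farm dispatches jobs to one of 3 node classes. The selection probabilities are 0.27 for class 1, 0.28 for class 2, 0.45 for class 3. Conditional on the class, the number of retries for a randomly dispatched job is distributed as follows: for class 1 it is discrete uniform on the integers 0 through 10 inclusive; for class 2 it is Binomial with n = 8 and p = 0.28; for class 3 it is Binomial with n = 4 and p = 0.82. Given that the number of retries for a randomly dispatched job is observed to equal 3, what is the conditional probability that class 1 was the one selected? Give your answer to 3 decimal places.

Likelihoods P(X=3 | ·): 1: 0.0909091; 2: 0.237862; 3: 0.396985.
Posterior ∝ prior × likelihood. Numerator for 1: 0.27·0.0909091 = 0.0245455.
Normalizing constant: 0.27·0.0909091 + 0.28·0.237862 + 0.45·0.396985 = 0.26979.
P(1 | observation) = 0.0245455 / 0.26979 = 0.0909799.

0.091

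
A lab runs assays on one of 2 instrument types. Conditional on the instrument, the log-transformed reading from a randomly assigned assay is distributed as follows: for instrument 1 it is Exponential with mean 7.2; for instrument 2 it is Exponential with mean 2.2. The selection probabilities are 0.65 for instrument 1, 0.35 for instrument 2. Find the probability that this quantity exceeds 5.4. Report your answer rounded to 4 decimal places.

Conditional on each instrument, P(X > 5.4): 1: 0.472367; 2: 0.0859022.
By total probability, P(X > 5.4) = 0.65·0.472367 + 0.35·0.0859022 = 0.337104.

0.3371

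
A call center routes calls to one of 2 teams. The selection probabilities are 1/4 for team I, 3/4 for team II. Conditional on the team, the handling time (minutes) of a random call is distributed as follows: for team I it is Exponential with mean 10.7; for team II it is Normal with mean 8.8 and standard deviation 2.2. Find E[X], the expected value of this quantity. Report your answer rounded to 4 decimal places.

Component means — I: 10.7; II: 8.8.
E[X] = 0.25·10.7 + 0.75·8.8 = 9.275.

9.2750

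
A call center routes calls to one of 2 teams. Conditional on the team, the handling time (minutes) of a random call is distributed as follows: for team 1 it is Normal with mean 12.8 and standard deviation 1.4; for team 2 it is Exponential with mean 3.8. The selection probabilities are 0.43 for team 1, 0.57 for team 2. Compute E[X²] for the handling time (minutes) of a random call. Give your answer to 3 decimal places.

For each component E[X²] = Var + (mean)², giving 1: 165.8; 2: 28.88.
Overall E[X²] = 0.43·165.8 + 0.57·28.88 = 87.7556.

87.756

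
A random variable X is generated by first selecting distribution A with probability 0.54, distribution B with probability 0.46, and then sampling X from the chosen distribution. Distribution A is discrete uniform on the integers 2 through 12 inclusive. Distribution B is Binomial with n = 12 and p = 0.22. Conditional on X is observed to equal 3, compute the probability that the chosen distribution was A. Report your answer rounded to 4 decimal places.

0.2989

Likelihoods P(X=3 | ·): A: 0.0909091; B: 0.250347.
Posterior ∝ prior × likelihood. Numerator for A: 0.54·0.0909091 = 0.0490909.
Normalizing constant: 0.54·0.0909091 + 0.46·0.250347 = 0.16425.
P(A | observation) = 0.0490909 / 0.16425 = 0.298878.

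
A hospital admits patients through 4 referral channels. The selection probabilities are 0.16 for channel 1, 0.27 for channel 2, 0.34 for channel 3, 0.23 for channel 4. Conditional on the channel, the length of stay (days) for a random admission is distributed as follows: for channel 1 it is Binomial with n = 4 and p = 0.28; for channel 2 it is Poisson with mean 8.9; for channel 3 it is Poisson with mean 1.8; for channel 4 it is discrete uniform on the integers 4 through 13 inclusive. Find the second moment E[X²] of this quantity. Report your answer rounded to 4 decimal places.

44.3480

For each component E[X²] = Var + (mean)², giving 1: 2.0608; 2: 88.11; 3: 5.04; 4: 80.5.
Overall E[X²] = 0.16·2.0608 + 0.27·88.11 + 0.34·5.04 + 0.23·80.5 = 44.348.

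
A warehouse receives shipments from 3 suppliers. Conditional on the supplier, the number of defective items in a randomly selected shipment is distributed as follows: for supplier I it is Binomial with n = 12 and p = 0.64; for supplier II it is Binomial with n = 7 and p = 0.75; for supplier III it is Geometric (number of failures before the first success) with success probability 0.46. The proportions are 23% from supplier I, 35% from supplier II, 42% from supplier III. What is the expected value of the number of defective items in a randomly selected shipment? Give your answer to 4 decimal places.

Component means — I: 7.68; II: 5.25; III: 1.17391.
E[X] = 0.23·7.68 + 0.35·5.25 + 0.42·1.17391 = 4.09694.

4.0969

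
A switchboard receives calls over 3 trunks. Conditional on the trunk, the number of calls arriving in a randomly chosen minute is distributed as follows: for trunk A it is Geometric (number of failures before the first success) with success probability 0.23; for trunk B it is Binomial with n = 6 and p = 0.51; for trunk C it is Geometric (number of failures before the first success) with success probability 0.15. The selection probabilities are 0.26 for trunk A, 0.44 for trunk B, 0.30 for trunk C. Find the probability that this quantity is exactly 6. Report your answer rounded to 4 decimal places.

0.0372

Conditional on each trunk, P(X = 6): A: 0.0479371; B: 0.0175963; C: 0.0565724.
By total probability, P(X = 6) = 0.26·0.0479371 + 0.44·0.0175963 + 0.3·0.0565724 = 0.0371778.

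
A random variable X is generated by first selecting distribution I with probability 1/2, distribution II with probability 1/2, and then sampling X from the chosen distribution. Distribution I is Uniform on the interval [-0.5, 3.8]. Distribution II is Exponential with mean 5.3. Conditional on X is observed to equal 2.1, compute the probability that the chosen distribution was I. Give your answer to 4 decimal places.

Likelihoods f(2.1 | ·): I: 0.232558; II: 0.126954.
Posterior ∝ prior × likelihood. Numerator for I: 0.5·0.232558 = 0.116279.
Normalizing constant: 0.5·0.232558 + 0.5·0.126954 = 0.179756.
P(I | observation) = 0.116279 / 0.179756 = 0.646872.

0.6469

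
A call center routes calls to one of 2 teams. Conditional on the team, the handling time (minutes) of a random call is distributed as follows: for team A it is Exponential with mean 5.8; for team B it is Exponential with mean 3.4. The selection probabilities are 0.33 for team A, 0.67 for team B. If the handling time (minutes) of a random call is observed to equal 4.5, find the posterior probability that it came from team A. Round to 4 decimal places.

0.3330

Likelihoods f(4.5 | ·): A: 0.0793632; B: 0.0782924.
Posterior ∝ prior × likelihood. Numerator for A: 0.33·0.0793632 = 0.0261899.
Normalizing constant: 0.33·0.0793632 + 0.67·0.0782924 = 0.0786458.
P(A | observation) = 0.0261899 / 0.0786458 = 0.333011.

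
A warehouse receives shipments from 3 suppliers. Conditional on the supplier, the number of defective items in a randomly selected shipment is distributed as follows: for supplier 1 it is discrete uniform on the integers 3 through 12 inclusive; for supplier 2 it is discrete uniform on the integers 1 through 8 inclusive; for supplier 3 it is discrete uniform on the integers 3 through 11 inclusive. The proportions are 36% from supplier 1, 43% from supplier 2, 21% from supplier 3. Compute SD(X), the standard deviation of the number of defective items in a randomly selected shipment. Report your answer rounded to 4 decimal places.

Per component, 1: μ=7.5, E[X²]=64.5; 2: μ=4.5, E[X²]=25.5; 3: μ=7, E[X²]=55.6667.
E[X] = 0.36·7.5 + 0.43·4.5 + 0.21·7 = 6.105.
E[X²] = 0.36·64.5 + 0.43·25.5 + 0.21·55.6667 = 45.875.
Var(X) = E[X²] − (E[X])² = 45.875 − 37.271 = 8.60398.
SD(X) = √8.60398 = 2.93325.

2.9333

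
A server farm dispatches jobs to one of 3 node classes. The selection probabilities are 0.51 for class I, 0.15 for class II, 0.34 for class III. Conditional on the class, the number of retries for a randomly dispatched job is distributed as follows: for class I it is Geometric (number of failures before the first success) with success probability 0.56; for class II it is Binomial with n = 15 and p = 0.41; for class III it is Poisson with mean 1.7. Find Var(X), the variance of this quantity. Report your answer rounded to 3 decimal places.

5.194

Per component, I: μ=0.785714, E[X²]=2.02041; II: μ=6.15, E[X²]=41.451; III: μ=1.7, E[X²]=4.59.
E[X] = 0.51·0.785714 + 0.15·6.15 + 0.34·1.7 = 1.90121.
E[X²] = 0.51·2.02041 + 0.15·41.451 + 0.34·4.59 = 8.80866.
Var(X) = E[X²] − (E[X])² = 8.80866 − 3.61462 = 5.19404.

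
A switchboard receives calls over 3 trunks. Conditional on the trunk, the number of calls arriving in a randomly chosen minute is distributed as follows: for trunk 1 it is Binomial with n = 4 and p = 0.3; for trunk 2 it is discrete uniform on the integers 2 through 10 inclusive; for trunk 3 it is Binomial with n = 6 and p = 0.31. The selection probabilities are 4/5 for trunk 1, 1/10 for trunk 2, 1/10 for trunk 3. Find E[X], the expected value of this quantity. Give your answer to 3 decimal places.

1.746

Component means — 1: 1.2; 2: 6; 3: 1.86.
E[X] = 0.8·1.2 + 0.1·6 + 0.1·1.86 = 1.746.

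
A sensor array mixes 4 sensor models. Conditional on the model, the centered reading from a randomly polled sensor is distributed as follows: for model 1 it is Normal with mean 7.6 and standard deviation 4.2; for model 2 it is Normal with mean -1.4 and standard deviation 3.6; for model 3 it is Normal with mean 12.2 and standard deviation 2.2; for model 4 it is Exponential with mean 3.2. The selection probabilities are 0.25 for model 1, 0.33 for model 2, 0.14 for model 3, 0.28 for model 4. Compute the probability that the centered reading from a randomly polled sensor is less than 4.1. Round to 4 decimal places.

0.5620

Conditional on each model, P(X < 4.1): 1: 0.202328; 2: 0.936716; 3: 0.000115788; 4: 0.72231.
By total probability, P(X < 4.1) = 0.25·0.202328 + 0.33·0.936716 + 0.14·0.000115788 + 0.28·0.72231 = 0.561961.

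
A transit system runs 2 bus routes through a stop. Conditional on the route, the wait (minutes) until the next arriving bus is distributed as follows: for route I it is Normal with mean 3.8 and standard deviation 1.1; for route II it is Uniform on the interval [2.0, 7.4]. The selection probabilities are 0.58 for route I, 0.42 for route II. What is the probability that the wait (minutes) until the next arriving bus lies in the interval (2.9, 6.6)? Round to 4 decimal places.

Conditional on each route, P(2.9 < X < 6.6): I: 0.787917; II: 0.685185.
By total probability, P(2.9 < X < 6.6) = 0.58·0.787917 + 0.42·0.685185 = 0.744769.

0.7448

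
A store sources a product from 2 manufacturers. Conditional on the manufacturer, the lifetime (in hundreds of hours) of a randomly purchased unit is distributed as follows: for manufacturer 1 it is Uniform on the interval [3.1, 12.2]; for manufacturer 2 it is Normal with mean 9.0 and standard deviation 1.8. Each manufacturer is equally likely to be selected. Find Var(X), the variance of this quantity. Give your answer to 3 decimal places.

Per component, 1: μ=7.65, E[X²]=65.4233; 2: μ=9, E[X²]=84.24.
E[X] = 0.5·7.65 + 0.5·9 = 8.325.
E[X²] = 0.5·65.4233 + 0.5·84.24 = 74.8317.
Var(X) = E[X²] − (E[X])² = 74.8317 − 69.3056 = 5.52604.

5.526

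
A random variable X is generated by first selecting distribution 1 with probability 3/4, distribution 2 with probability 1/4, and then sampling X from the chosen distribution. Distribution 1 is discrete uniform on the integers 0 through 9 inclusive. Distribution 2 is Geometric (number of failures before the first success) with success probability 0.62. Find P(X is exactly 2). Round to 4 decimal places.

0.0974

Conditional on each component, P(X = 2): 1: 0.1; 2: 0.089528.
By total probability, P(X = 2) = 0.75·0.1 + 0.25·0.089528 = 0.097382.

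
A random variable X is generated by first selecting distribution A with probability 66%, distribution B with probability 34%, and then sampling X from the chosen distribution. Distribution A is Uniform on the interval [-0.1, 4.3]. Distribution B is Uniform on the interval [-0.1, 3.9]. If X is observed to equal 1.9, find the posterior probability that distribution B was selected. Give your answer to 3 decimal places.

0.362

Likelihoods f(1.9 | ·): A: 0.227273; B: 0.25.
Posterior ∝ prior × likelihood. Numerator for B: 0.34·0.25 = 0.085.
Normalizing constant: 0.66·0.227273 + 0.34·0.25 = 0.235.
P(B | observation) = 0.085 / 0.235 = 0.361702.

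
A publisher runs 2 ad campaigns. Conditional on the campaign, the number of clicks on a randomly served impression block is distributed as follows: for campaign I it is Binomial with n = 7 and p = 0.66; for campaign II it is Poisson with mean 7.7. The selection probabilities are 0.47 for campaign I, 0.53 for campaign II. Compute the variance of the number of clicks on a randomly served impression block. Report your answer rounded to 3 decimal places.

Per component, I: μ=4.62, E[X²]=22.9152; II: μ=7.7, E[X²]=66.99.
E[X] = 0.47·4.62 + 0.53·7.7 = 6.2524.
E[X²] = 0.47·22.9152 + 0.53·66.99 = 46.2748.
Var(X) = E[X²] − (E[X])² = 46.2748 − 39.0925 = 7.18234.

7.182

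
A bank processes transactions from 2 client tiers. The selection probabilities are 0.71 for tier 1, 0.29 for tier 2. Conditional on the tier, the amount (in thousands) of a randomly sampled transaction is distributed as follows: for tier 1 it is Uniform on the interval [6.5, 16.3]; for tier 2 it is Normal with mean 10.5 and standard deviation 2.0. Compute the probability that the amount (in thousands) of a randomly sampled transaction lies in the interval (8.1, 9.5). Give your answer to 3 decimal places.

0.158

Conditional on each tier, P(8.1 < X < 9.5): 1: 0.142857; 2: 0.193468.
By total probability, P(8.1 < X < 9.5) = 0.71·0.142857 + 0.29·0.193468 = 0.157534.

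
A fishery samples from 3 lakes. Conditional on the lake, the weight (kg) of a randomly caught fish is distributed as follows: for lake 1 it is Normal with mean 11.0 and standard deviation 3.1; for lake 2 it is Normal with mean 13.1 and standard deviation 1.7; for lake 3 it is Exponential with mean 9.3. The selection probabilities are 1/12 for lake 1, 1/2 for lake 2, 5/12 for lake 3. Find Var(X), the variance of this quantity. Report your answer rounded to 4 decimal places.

41.5758

Per component, 1: μ=11, E[X²]=130.61; 2: μ=13.1, E[X²]=174.5; 3: μ=9.3, E[X²]=172.98.
E[X] = 0.0833333·11 + 0.5·13.1 + 0.416667·9.3 = 11.3417.
E[X²] = 0.0833333·130.61 + 0.5·174.5 + 0.416667·172.98 = 170.209.
Var(X) = E[X²] − (E[X])² = 170.209 − 128.633 = 41.5758.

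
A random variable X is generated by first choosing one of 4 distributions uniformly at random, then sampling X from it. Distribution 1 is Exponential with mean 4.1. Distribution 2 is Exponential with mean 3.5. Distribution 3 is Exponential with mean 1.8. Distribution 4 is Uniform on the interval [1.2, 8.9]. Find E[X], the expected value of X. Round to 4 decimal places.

3.6125

Component means — 1: 4.1; 2: 3.5; 3: 1.8; 4: 5.05.
E[X] = 0.25·4.1 + 0.25·3.5 + 0.25·1.8 + 0.25·5.05 = 3.6125.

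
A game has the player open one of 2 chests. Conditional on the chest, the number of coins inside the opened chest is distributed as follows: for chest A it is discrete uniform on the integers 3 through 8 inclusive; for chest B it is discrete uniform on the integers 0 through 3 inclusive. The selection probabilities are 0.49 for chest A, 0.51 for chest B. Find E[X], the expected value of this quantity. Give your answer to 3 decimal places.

Component means — A: 5.5; B: 1.5.
E[X] = 0.49·5.5 + 0.51·1.5 = 3.46.

3.460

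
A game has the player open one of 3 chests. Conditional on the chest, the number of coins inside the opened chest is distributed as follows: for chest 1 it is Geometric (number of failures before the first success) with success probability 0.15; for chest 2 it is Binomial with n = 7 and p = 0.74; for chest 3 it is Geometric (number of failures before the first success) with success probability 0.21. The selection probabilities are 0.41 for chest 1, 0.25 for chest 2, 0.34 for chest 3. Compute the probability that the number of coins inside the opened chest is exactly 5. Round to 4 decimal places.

Conditional on each chest, P(X = 5): 1: 0.0665558; 2: 0.31501; 3: 0.0646182.
By total probability, P(X = 5) = 0.41·0.0665558 + 0.25·0.31501 + 0.34·0.0646182 = 0.128011.

0.1280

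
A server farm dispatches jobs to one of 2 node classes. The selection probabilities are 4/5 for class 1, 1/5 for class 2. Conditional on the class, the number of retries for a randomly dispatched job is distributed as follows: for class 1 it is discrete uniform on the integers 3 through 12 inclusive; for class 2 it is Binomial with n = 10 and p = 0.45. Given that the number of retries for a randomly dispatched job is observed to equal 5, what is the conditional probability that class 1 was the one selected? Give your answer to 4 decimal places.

0.6309

Likelihoods P(X=5 | ·): 1: 0.1; 2: 0.234033.
Posterior ∝ prior × likelihood. Numerator for 1: 0.8·0.1 = 0.08.
Normalizing constant: 0.8·0.1 + 0.2·0.234033 = 0.126807.
P(1 | observation) = 0.08 / 0.126807 = 0.630882.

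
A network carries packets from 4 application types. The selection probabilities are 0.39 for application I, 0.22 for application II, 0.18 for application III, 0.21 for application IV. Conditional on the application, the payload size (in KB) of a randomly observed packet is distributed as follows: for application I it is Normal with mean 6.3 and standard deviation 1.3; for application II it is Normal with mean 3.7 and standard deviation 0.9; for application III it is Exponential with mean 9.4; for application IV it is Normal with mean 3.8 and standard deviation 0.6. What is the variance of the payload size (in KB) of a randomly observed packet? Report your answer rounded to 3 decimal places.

Per component, I: μ=6.3, E[X²]=41.38; II: μ=3.7, E[X²]=14.5; III: μ=9.4, E[X²]=176.72; IV: μ=3.8, E[X²]=14.8.
E[X] = 0.39·6.3 + 0.22·3.7 + 0.18·9.4 + 0.21·3.8 = 5.761.
E[X²] = 0.39·41.38 + 0.22·14.5 + 0.18·176.72 + 0.21·14.8 = 54.2458.
Var(X) = E[X²] − (E[X])² = 54.2458 − 33.1891 = 21.0567.

21.057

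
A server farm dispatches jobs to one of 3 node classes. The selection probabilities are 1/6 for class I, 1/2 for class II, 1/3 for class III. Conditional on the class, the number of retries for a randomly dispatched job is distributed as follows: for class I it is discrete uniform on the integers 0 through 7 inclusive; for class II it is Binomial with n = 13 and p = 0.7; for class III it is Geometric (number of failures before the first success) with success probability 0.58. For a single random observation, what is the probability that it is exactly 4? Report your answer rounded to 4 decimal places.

Conditional on each class, P(X = 4): I: 0.125; II: 0.00337901; III: 0.0180478.
By total probability, P(X = 4) = 0.166667·0.125 + 0.5·0.00337901 + 0.333333·0.0180478 = 0.0285388.

0.0285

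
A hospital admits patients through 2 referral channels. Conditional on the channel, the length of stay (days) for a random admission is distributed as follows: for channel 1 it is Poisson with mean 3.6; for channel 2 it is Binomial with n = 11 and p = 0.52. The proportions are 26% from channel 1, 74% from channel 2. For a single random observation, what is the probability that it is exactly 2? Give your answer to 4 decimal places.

Conditional on each channel, P(X = 2): 1: 0.177058; 2: 0.0201159.
By total probability, P(X = 2) = 0.26·0.177058 + 0.74·0.0201159 = 0.0609208.

0.0609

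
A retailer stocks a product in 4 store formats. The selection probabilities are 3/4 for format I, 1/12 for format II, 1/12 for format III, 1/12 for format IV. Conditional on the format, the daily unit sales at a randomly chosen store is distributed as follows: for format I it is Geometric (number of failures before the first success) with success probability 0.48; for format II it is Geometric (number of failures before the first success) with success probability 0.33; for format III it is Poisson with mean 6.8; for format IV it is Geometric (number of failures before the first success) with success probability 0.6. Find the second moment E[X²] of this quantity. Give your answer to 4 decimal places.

For each component E[X²] = Var + (mean)², giving I: 3.43056; II: 10.2746; III: 53.04; IV: 1.55556.
Overall E[X²] = 0.75·3.43056 + 0.0833333·10.2746 + 0.0833333·53.04 + 0.0833333·1.55556 = 7.97876.

7.9788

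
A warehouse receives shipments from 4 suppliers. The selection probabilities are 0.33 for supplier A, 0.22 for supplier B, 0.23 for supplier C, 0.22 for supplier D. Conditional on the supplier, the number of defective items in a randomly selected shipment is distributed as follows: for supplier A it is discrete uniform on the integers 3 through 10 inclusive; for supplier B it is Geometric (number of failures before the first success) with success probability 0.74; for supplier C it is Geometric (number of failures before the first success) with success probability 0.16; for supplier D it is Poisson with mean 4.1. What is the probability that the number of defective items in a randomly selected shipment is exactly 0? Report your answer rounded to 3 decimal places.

0.203

Conditional on each supplier, P(X = 0): A: 0; B: 0.74; C: 0.16; D: 0.0165727.
By total probability, P(X = 0) = 0.33·0 + 0.22·0.74 + 0.23·0.16 + 0.22·0.0165727 = 0.203246.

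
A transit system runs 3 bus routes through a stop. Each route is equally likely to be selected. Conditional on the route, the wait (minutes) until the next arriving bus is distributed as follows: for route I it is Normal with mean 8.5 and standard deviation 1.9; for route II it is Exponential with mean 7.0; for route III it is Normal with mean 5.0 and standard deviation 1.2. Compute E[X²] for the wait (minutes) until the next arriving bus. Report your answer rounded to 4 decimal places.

66.7667

For each component E[X²] = Var + (mean)², giving I: 75.86; II: 98; III: 26.44.
Overall E[X²] = 0.333333·75.86 + 0.333333·98 + 0.333333·26.44 = 66.7667.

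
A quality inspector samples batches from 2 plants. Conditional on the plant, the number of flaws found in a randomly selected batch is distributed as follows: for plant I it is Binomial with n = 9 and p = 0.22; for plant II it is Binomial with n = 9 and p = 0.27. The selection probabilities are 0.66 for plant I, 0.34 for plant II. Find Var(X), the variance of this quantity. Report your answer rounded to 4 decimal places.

1.6679

Per component, I: μ=1.98, E[X²]=5.4648; II: μ=2.43, E[X²]=7.6788.
E[X] = 0.66·1.98 + 0.34·2.43 = 2.133.
E[X²] = 0.66·5.4648 + 0.34·7.6788 = 6.21756.
Var(X) = E[X²] − (E[X])² = 6.21756 − 4.54969 = 1.66787.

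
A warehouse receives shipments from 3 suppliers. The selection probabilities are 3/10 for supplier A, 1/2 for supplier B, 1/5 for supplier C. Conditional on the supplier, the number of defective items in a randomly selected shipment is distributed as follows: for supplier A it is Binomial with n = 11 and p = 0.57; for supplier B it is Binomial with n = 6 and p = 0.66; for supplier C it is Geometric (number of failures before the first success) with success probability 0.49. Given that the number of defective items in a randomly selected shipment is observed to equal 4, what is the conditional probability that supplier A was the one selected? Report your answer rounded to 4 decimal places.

Likelihoods P(X=4 | ·): A: 0.0946875; B: 0.329022; C: 0.0331495.
Posterior ∝ prior × likelihood. Numerator for A: 0.3·0.0946875 = 0.0284062.
Normalizing constant: 0.3·0.0946875 + 0.5·0.329022 + 0.2·0.0331495 = 0.199547.
P(A | observation) = 0.0284062 / 0.199547 = 0.142354.

0.1424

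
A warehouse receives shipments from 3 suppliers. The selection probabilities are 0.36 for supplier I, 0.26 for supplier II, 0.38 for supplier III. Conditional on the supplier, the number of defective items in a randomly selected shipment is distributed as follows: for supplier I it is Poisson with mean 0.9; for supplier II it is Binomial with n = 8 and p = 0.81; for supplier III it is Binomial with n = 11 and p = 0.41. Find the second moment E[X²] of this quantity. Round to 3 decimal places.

20.594

For each component E[X²] = Var + (mean)², giving I: 1.71; II: 43.2216; III: 23.001.
Overall E[X²] = 0.36·1.71 + 0.26·43.2216 + 0.38·23.001 = 20.5936.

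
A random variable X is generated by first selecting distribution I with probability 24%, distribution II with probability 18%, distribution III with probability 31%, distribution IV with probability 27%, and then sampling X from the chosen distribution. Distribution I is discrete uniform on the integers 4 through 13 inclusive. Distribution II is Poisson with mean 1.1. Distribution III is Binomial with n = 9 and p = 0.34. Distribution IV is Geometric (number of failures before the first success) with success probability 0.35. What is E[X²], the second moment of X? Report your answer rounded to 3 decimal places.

25.628

For each component E[X²] = Var + (mean)², giving I: 80.5; II: 2.31; III: 11.3832; IV: 8.7551.
Overall E[X²] = 0.24·80.5 + 0.18·2.31 + 0.31·11.3832 + 0.27·8.7551 = 25.6285.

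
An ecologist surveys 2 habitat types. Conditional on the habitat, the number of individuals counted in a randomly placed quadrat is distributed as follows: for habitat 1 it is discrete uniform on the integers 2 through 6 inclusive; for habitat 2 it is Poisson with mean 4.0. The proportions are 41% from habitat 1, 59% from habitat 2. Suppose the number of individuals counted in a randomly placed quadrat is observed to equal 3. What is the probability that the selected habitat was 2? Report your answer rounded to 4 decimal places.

0.5843

Likelihoods P(X=3 | ·): 1: 0.2; 2: 0.195367.
Posterior ∝ prior × likelihood. Numerator for 2: 0.59·0.195367 = 0.115266.
Normalizing constant: 0.41·0.2 + 0.59·0.195367 = 0.197266.
P(2 | observation) = 0.115266 / 0.197266 = 0.584319.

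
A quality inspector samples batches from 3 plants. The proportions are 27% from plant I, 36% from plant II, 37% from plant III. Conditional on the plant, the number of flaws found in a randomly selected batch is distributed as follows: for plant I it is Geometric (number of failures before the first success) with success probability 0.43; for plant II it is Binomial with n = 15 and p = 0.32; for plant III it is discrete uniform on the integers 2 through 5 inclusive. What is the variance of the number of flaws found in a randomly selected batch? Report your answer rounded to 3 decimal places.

Per component, I: μ=1.32558, E[X²]=4.83991; II: μ=4.8, E[X²]=26.304; III: μ=3.5, E[X²]=13.5.
E[X] = 0.27·1.32558 + 0.36·4.8 + 0.37·3.5 = 3.38091.
E[X²] = 0.27·4.83991 + 0.36·26.304 + 0.37·13.5 = 15.7712.
Var(X) = E[X²] − (E[X])² = 15.7712 − 11.4305 = 4.34068.

4.341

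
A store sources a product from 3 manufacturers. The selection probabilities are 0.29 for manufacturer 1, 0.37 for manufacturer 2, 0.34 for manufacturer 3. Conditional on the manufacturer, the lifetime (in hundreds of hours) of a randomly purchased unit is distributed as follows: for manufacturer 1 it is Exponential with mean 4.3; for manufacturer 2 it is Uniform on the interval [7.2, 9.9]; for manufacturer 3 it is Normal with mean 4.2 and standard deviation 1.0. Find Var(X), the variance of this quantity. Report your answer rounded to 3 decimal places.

10.246

Per component, 1: μ=4.3, E[X²]=36.98; 2: μ=8.55, E[X²]=73.71; 3: μ=4.2, E[X²]=18.64.
E[X] = 0.29·4.3 + 0.37·8.55 + 0.34·4.2 = 5.8385.
E[X²] = 0.29·36.98 + 0.37·73.71 + 0.34·18.64 = 44.3345.
Var(X) = E[X²] − (E[X])² = 44.3345 − 34.0881 = 10.2464.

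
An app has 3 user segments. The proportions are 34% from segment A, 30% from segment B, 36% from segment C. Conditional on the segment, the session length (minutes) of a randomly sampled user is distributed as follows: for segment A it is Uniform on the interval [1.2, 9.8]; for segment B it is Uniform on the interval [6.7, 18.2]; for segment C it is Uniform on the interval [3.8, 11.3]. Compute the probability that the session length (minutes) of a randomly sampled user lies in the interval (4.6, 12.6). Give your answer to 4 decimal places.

0.6811

Conditional on each segment, P(4.6 < X < 12.6): A: 0.604651; B: 0.513043; C: 0.893333.
By total probability, P(4.6 < X < 12.6) = 0.34·0.604651 + 0.3·0.513043 + 0.36·0.893333 = 0.681094.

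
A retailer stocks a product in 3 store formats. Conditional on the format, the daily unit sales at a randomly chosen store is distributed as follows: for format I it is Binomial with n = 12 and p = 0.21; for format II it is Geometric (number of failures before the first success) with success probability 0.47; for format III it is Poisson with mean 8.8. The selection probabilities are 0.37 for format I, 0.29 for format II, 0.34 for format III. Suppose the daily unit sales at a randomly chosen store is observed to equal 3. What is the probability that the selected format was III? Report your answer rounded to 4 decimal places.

0.0500

Likelihoods P(X=3 | ·): I: 0.244188; II: 0.0699722; III: 0.0171201.
Posterior ∝ prior × likelihood. Numerator for III: 0.34·0.0171201 = 0.00582082.
Normalizing constant: 0.37·0.244188 + 0.29·0.0699722 + 0.34·0.0171201 = 0.116462.
P(III | observation) = 0.00582082 / 0.116462 = 0.0499803.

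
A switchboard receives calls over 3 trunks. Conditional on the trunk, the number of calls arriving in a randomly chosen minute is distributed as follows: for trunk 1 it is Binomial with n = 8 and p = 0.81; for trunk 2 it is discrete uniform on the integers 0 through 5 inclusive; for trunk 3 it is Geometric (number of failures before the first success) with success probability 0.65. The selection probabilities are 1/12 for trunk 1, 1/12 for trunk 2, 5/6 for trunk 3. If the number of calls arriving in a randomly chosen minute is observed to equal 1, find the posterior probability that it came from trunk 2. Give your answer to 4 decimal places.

0.0683

Likelihoods P(X=1 | ·): 1: 5.79229e-05; 2: 0.166667; 3: 0.2275.
Posterior ∝ prior × likelihood. Numerator for 2: 0.0833333·0.166667 = 0.0138889.
Normalizing constant: 0.0833333·5.79229e-05 + 0.0833333·0.166667 + 0.833333·0.2275 = 0.203477.
P(2 | observation) = 0.0138889 / 0.203477 = 0.0682578.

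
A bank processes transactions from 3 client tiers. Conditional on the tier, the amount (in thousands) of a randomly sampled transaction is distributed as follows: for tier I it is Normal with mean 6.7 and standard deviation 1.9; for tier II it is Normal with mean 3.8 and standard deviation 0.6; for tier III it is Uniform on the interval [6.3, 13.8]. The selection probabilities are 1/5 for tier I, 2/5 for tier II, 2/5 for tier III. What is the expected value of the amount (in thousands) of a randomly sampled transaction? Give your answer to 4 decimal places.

6.8800

Component means — I: 6.7; II: 3.8; III: 10.05.
E[X] = 0.2·6.7 + 0.4·3.8 + 0.4·10.05 = 6.88.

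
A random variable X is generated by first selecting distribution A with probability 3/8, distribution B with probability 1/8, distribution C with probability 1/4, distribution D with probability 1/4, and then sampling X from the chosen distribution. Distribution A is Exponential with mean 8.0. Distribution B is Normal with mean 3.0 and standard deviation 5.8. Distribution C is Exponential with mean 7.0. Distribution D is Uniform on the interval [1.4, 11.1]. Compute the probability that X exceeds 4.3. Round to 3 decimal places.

Conditional on each component, P(X > 4.3): A: 0.584207; B: 0.411325; C: 0.541027; D: 0.701031.
By total probability, P(X > 4.3) = 0.375·0.584207 + 0.125·0.411325 + 0.25·0.541027 + 0.25·0.701031 = 0.581008.

0.581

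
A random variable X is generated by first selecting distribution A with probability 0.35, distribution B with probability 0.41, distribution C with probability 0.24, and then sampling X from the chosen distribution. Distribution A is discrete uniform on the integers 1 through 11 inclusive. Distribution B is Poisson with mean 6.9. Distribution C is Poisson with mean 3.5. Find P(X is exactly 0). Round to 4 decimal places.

Conditional on each component, P(X = 0): A: 0; B: 0.00100779; C: 0.0301974.
By total probability, P(X = 0) = 0.35·0 + 0.41·0.00100779 + 0.24·0.0301974 = 0.00766056.

0.0077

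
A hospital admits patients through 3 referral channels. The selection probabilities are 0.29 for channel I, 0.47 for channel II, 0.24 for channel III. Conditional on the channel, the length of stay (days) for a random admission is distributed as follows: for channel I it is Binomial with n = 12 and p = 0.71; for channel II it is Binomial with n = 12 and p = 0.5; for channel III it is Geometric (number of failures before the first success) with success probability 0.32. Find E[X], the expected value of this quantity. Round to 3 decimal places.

Component means — I: 8.52; II: 6; III: 2.125.
E[X] = 0.29·8.52 + 0.47·6 + 0.24·2.125 = 5.8008.

5.801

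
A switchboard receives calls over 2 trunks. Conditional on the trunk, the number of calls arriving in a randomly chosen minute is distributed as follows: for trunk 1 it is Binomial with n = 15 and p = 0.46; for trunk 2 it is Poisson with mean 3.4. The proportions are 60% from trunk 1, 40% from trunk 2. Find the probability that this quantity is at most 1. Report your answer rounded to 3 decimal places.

0.060

Conditional on each trunk, P(X ≤ 1): 1: 0.00133378; 2: 0.146842.
By total probability, P(X ≤ 1) = 0.6·0.00133378 + 0.4·0.146842 = 0.0595372.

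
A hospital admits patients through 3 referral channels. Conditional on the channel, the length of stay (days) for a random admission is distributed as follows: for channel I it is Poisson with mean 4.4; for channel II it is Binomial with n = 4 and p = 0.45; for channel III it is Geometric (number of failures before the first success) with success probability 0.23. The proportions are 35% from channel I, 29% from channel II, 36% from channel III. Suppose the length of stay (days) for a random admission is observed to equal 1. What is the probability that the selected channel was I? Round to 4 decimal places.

Likelihoods P(X=1 | ·): I: 0.0540203; II: 0.299475; III: 0.1771.
Posterior ∝ prior × likelihood. Numerator for I: 0.35·0.0540203 = 0.0189071.
Normalizing constant: 0.35·0.0540203 + 0.29·0.299475 + 0.36·0.1771 = 0.169511.
P(I | observation) = 0.0189071 / 0.169511 = 0.111539.

0.1115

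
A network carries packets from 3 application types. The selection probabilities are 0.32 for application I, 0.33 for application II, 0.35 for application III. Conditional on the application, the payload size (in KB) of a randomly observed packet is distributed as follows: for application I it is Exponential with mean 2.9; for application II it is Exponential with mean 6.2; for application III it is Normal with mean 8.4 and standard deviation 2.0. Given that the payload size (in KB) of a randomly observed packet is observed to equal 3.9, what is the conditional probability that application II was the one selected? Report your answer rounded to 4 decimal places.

0.4527

Likelihoods f(3.9 | ·): I: 0.0898568; II: 0.0859851; III: 0.0158698.
Posterior ∝ prior × likelihood. Numerator for II: 0.33·0.0859851 = 0.0283751.
Normalizing constant: 0.32·0.0898568 + 0.33·0.0859851 + 0.35·0.0158698 = 0.0626837.
P(II | observation) = 0.0283751 / 0.0626837 = 0.452671.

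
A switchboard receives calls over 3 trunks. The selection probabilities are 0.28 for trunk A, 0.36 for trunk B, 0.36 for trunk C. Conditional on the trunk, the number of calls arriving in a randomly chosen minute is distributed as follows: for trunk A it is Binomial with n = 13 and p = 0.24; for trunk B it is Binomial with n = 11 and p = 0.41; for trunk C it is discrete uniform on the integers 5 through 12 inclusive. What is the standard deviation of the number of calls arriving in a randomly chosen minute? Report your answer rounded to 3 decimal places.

Per component, A: μ=3.12, E[X²]=12.1056; B: μ=4.51, E[X²]=23.001; C: μ=8.5, E[X²]=77.5.
E[X] = 0.28·3.12 + 0.36·4.51 + 0.36·8.5 = 5.5572.
E[X²] = 0.28·12.1056 + 0.36·23.001 + 0.36·77.5 = 39.5699.
Var(X) = E[X²] − (E[X])² = 39.5699 − 30.8825 = 8.68746.
SD(X) = √8.68746 = 2.94745.

2.947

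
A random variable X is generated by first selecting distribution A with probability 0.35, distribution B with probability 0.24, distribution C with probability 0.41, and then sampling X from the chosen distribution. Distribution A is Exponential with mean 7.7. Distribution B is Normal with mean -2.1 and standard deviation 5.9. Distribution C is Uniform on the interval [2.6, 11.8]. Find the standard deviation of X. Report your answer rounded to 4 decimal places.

Per component, A: μ=7.7, E[X²]=118.58; B: μ=-2.1, E[X²]=39.22; C: μ=7.2, E[X²]=58.8933.
E[X] = 0.35·7.7 + 0.24·-2.1 + 0.41·7.2 = 5.143.
E[X²] = 0.35·118.58 + 0.24·39.22 + 0.41·58.8933 = 75.0621.
Var(X) = E[X²] − (E[X])² = 75.0621 − 26.4504 = 48.6116.
SD(X) = √48.6116 = 6.9722.

6.9722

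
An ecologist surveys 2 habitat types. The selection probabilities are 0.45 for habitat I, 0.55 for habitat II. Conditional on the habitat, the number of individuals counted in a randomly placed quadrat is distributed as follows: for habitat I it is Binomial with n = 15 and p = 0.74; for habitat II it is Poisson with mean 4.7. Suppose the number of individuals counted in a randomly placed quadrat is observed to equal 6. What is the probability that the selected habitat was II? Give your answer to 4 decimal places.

0.9739

Likelihoods P(X=6 | ·): I: 0.00446226; II: 0.136167.
Posterior ∝ prior × likelihood. Numerator for II: 0.55·0.136167 = 0.0748916.
Normalizing constant: 0.45·0.00446226 + 0.55·0.136167 = 0.0768996.
P(II | observation) = 0.0748916 / 0.0768996 = 0.973888.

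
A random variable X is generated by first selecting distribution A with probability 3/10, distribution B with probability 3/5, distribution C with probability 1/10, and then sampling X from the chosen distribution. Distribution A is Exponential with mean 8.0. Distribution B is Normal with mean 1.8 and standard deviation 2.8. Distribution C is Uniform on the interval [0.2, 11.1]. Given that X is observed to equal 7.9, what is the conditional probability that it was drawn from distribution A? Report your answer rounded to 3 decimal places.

Likelihoods f(7.9 | ·): A: 0.0465633; B: 0.013278; C: 0.0917431.
Posterior ∝ prior × likelihood. Numerator for A: 0.3·0.0465633 = 0.013969.
Normalizing constant: 0.3·0.0465633 + 0.6·0.013278 + 0.1·0.0917431 = 0.0311101.
P(A | observation) = 0.013969 / 0.0311101 = 0.449018.

0.449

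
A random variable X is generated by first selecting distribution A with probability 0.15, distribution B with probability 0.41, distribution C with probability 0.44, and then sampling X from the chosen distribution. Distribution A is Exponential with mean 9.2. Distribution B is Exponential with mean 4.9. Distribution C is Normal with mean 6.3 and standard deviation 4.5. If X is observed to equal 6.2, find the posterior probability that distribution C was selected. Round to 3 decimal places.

Likelihoods f(6.2 | ·): A: 0.0554033; B: 0.0575822; C: 0.088632.
Posterior ∝ prior × likelihood. Numerator for C: 0.44·0.088632 = 0.0389981.
Normalizing constant: 0.15·0.0554033 + 0.41·0.0575822 + 0.44·0.088632 = 0.0709173.
P(C | observation) = 0.0389981 / 0.0709173 = 0.549909.

0.550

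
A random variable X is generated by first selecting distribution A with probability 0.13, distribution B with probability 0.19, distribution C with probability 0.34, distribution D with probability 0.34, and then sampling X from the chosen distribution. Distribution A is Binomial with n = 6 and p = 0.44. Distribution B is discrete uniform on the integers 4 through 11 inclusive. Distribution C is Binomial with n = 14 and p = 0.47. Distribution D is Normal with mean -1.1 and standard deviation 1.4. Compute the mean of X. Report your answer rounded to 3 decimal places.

3.631

Component means — A: 2.64; B: 7.5; C: 6.58; D: -1.1.
E[X] = 0.13·2.64 + 0.19·7.5 + 0.34·6.58 + 0.34·-1.1 = 3.6314.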